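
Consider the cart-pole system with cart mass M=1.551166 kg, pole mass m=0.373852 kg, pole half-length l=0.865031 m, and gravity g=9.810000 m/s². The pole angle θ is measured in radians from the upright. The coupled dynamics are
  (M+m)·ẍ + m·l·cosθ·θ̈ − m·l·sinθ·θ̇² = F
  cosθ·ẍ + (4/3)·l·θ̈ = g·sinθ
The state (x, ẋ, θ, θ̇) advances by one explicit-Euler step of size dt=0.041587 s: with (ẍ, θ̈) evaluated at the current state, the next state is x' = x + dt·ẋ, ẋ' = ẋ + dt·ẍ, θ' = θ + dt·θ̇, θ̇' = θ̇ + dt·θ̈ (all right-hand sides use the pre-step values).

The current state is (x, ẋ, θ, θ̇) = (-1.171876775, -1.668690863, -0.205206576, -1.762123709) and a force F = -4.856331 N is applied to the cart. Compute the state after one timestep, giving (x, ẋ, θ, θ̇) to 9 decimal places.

sinθ=-0.203769406, cosθ=0.979018912
temp = (F + m·l·θ̇²·sinθ)/(M+m) = (-4.856331 + -0.204617676)/1.925018 = -2.629039664
θ̈ = (g·sinθ − cosθ·temp)/(l·(4/3 − m·cos²θ/(M+m))) = 0.579330622
ẍ = temp − m·l·θ̈·cosθ/(M+m) = -2.724322385
Euler: x'=-1.171876775+0.041587·-1.668690863=-1.241272622, ẋ'=-1.668690863+0.041587·-2.724322385=-1.781987258
       θ'=-0.205206576+0.041587·-1.762123709=-0.278488015, θ̇'=-1.762123709+0.041587·0.579330622=-1.738031086

(-1.241272622, -1.781987258, -0.278488015, -1.738031086)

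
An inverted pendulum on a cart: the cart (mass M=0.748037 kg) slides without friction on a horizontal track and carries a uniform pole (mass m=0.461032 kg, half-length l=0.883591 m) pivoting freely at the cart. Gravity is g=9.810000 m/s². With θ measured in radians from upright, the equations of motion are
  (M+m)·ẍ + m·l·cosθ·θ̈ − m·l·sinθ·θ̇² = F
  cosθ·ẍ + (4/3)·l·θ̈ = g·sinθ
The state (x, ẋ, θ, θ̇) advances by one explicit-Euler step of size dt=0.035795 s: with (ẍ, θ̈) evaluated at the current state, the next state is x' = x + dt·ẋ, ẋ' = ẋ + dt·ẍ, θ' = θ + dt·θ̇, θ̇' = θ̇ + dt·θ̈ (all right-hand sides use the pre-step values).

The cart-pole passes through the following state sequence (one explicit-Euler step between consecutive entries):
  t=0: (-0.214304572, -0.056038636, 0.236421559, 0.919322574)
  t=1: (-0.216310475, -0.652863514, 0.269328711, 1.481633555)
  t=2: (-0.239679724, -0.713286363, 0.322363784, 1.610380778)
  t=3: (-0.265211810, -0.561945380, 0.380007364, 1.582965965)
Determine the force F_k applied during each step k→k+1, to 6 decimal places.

step 0→1:
  ẍ = (ẋ'−ẋ)/dt = (-0.652863514−-0.056038636)/0.035795 = -16.673415
  θ̈ = (θ̇'−θ̇)/dt = (1.481633555−0.919322574)/0.035795 = 15.709205
  sinθ=0.234225, cosθ=0.972182
  F = (M+m)·ẍ + m·l·cosθ·θ̈ − m·l·sinθ·θ̇² = -20.159309 + 6.221345 − 0.080640 = -14.018604
step 1→2:
  ẍ = (ẋ'−ẋ)/dt = (-0.713286363−-0.652863514)/0.035795 = -1.688025
  θ̈ = (θ̇'−θ̇)/dt = (1.610380778−1.481633555)/0.035795 = 3.596793
  sinθ=0.266084, cosθ=0.963950
  F = (M+m)·ẍ + m·l·cosθ·θ̈ − m·l·sinθ·θ̇² = -2.040938 + 1.412382 − 0.237949 = -0.866505
step 2→3:
  ẍ = (ẋ'−ẋ)/dt = (-0.561945380−-0.713286363)/0.035795 = 4.227992
  θ̈ = (θ̇'−θ̇)/dt = (1.582965965−1.610380778)/0.035795 = -0.765884
  sinθ=0.316809, cosθ=0.948489
  F = (M+m)·ẍ + m·l·cosθ·θ̈ − m·l·sinθ·θ̇² = 5.111934 + -0.295922 − 0.334686 = 4.481326

F_0 = -14.018604 N
F_1 = -0.866505 N
F_2 = 4.481326 N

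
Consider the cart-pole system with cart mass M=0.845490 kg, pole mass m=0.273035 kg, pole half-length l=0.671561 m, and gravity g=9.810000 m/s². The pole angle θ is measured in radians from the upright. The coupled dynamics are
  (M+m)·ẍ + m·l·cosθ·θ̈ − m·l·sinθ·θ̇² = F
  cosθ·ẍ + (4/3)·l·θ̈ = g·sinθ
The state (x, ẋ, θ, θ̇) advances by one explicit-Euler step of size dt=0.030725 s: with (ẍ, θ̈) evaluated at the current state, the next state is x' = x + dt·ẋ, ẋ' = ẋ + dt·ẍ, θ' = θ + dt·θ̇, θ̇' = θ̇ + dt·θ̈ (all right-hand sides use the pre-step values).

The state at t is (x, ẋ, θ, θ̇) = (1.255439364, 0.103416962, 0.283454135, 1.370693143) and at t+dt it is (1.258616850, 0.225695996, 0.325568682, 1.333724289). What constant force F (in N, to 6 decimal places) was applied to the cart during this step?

F = 4.143330 N

ẍ = (ẋ'−ẋ)/dt = (0.225695996−0.103416962)/0.030725 = 3.979790
θ̈ = (θ̇'−θ̇)/dt = (1.333724289−1.370693143)/0.030725 = -1.203217
sinθ=0.279674, cosθ=0.960095
F = (M+m)·ẍ + m·l·cosθ·θ̈ − m·l·sinθ·θ̇² = 4.451494 + -0.211818 − 0.096346 = 4.143330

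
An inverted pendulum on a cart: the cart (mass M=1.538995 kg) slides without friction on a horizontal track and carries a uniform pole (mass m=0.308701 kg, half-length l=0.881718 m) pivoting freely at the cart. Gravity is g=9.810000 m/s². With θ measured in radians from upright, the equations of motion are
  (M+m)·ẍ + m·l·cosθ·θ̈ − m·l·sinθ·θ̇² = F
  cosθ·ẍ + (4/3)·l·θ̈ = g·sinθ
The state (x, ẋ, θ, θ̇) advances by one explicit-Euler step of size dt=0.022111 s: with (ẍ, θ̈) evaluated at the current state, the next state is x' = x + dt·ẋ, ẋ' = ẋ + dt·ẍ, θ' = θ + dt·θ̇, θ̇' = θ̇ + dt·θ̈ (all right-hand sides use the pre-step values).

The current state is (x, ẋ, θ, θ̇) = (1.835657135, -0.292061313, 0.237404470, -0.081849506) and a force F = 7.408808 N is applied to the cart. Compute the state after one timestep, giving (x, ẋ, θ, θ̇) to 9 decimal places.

(1.829199367, -0.198538670, 0.235594696, -0.115777617)

sinθ=0.235180692, cosθ=0.971951667
temp = (F + m·l·θ̇²·sinθ)/(M+m) = (7.408808 + 0.000428846)/1.847696 = 4.009986949
θ̈ = (g·sinθ − cosθ·temp)/(l·(4/3 − m·cos²θ/(M+m))) = -1.534444884
ẍ = temp − m·l·θ̈·cosθ/(M+m) = 4.229688533
Euler: x'=1.835657135+0.022111·-0.292061313=1.829199367, ẋ'=-0.292061313+0.022111·4.229688533=-0.198538670
       θ'=0.237404470+0.022111·-0.081849506=0.235594696, θ̇'=-0.081849506+0.022111·-1.534444884=-0.115777617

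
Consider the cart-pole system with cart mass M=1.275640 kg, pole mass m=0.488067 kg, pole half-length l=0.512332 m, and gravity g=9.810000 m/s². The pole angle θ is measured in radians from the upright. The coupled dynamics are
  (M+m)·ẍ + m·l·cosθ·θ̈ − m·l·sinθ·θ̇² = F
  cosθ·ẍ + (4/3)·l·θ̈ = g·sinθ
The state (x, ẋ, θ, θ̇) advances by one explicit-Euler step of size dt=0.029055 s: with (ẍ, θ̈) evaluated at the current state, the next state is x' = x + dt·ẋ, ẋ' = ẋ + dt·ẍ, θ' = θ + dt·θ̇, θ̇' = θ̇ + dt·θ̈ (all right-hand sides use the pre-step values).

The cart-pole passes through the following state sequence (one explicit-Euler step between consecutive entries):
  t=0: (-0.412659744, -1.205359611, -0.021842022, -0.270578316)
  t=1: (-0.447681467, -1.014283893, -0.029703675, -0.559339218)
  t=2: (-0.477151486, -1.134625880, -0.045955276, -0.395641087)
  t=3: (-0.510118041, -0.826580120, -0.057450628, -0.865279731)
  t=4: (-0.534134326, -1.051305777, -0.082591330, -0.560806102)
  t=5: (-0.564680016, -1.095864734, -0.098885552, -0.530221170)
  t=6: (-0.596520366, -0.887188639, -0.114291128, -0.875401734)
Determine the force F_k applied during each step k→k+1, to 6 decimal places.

F_0 = 9.114613 N
F_1 = -5.894526 N
F_2 = 14.663378 N
F_3 = -11.014598 N
F_4 = -2.436024 N
F_5 = 9.717900 N

step 0→1:
  ẍ = (ẋ'−ẋ)/dt = (-1.014283893−-1.205359611)/0.029055 = 6.576345
  θ̈ = (θ̇'−θ̇)/dt = (-0.559339218−-0.270578316)/0.029055 = -9.938424
  sinθ=-0.021840, cosθ=0.999761
  F = (M+m)·ẍ + m·l·cosθ·θ̈ − m·l·sinθ·θ̇² = 11.598747 + -2.484533 − -0.000400 = 9.114613
step 1→2:
  ẍ = (ẋ'−ẋ)/dt = (-1.134625880−-1.014283893)/0.029055 = -4.141868
  θ̈ = (θ̇'−θ̇)/dt = (-0.395641087−-0.559339218)/0.029055 = 5.634078
  sinθ=-0.029699, cosθ=0.999559
  F = (M+m)·ẍ + m·l·cosθ·θ̈ − m·l·sinθ·θ̇² = -7.305042 + 1.408193 − -0.002323 = -5.894526
step 2→3:
  ẍ = (ẋ'−ẋ)/dt = (-0.826580120−-1.134625880)/0.029055 = 10.602160
  θ̈ = (θ̇'−θ̇)/dt = (-0.865279731−-0.395641087)/0.029055 = -16.163781
  sinθ=-0.045939, cosθ=0.998944
  F = (M+m)·ẍ + m·l·cosθ·θ̈ − m·l·sinθ·θ̇² = 18.699104 + -4.037524 − -0.001798 = 14.663378
step 3→4:
  ẍ = (ẋ'−ẋ)/dt = (-1.051305777−-0.826580120)/0.029055 = -7.734492
  θ̈ = (θ̇'−θ̇)/dt = (-0.560806102−-0.865279731)/0.029055 = 10.479216
  sinθ=-0.057419, cosθ=0.998350
  F = (M+m)·ẍ + m·l·cosθ·θ̈ − m·l·sinθ·θ̇² = -13.641377 + 2.616029 − -0.010750 = -11.014598
step 4→5:
  ẍ = (ẋ'−ẋ)/dt = (-1.095864734−-1.051305777)/0.029055 = -1.533607
  θ̈ = (θ̇'−θ̇)/dt = (-0.530221170−-0.560806102)/0.029055 = 1.052656
  sinθ=-0.082497, cosθ=0.996591
  F = (M+m)·ẍ + m·l·cosθ·θ̈ − m·l·sinθ·θ̇² = -2.704834 + 0.262322 − -0.006488 = -2.436024
step 5→6:
  ẍ = (ẋ'−ẋ)/dt = (-0.887188639−-1.095864734)/0.029055 = 7.182106
  θ̈ = (θ̇'−θ̇)/dt = (-0.875401734−-0.530221170)/0.029055 = -11.880247
  sinθ=-0.098724, cosθ=0.995115
  F = (M+m)·ẍ + m·l·cosθ·θ̈ − m·l·sinθ·θ̇² = 12.667131 + -2.956171 − -0.006940 = 9.717900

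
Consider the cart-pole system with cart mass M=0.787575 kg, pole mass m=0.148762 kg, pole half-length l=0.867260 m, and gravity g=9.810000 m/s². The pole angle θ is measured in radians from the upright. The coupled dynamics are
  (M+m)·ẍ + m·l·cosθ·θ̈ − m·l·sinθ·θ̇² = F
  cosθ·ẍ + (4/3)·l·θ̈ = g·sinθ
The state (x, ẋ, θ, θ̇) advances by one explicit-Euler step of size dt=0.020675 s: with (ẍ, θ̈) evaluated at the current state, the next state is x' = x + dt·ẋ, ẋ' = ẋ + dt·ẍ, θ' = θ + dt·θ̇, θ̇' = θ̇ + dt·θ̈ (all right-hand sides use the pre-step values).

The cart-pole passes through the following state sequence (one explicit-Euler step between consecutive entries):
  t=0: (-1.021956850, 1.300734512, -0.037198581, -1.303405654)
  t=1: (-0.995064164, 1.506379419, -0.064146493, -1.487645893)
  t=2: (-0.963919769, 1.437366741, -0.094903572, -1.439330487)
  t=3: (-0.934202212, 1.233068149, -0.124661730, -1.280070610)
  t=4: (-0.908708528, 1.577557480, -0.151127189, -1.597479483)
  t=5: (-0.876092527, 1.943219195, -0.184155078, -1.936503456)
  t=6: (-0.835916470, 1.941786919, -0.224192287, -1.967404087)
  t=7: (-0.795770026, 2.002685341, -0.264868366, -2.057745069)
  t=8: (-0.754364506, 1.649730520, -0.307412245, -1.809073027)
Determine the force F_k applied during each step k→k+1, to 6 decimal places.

F_0 = 8.172580 N
F_1 = -2.806293 N
F_2 = -8.237687 N
F_3 = 13.662333 N
F_4 = 14.518339 N
F_5 = -0.165836 N
F_6 = 2.319377 N
F_7 = -14.344099 N

step 0→1:
  ẍ = (ẋ'−ẋ)/dt = (1.506379419−1.300734512)/0.020675 = 9.946549
  θ̈ = (θ̇'−θ̇)/dt = (-1.487645893−-1.303405654)/0.020675 = -8.911257
  sinθ=-0.037190, cosθ=0.999308
  F = (M+m)·ẍ + m·l·cosθ·θ̈ − m·l·sinθ·θ̇² = 9.313322 + -1.148893 − -0.008151 = 8.172580
step 1→2:
  ẍ = (ẋ'−ẋ)/dt = (1.437366741−1.506379419)/0.020675 = -3.337977
  θ̈ = (θ̇'−θ̇)/dt = (-1.439330487−-1.487645893)/0.020675 = 2.336900
  sinθ=-0.064103, cosθ=0.997943
  F = (M+m)·ẍ + m·l·cosθ·θ̈ − m·l·sinθ·θ̇² = -3.125472 + 0.300876 − -0.018303 = -2.806293
step 2→3:
  ẍ = (ẋ'−ẋ)/dt = (1.233068149−1.437366741)/0.020675 = -9.881431
  θ̈ = (θ̇'−θ̇)/dt = (-1.280070610−-1.439330487)/0.020675 = 7.703017
  sinθ=-0.094761, cosθ=0.995500
  F = (M+m)·ẍ + m·l·cosθ·θ̈ − m·l·sinθ·θ̇² = -9.252350 + 0.989335 − -0.025328 = -8.237687
step 3→4:
  ẍ = (ẋ'−ẋ)/dt = (1.577557480−1.233068149)/0.020675 = 16.662120
  θ̈ = (θ̇'−θ̇)/dt = (-1.597479483−-1.280070610)/0.020675 = -15.352303
  sinθ=-0.124339, cosθ=0.992240
  F = (M+m)·ẍ + m·l·cosθ·θ̈ − m·l·sinθ·θ̇² = 15.601359 + -1.965312 − -0.026286 = 13.662333
step 4→5:
  ẍ = (ẋ'−ẋ)/dt = (1.943219195−1.577557480)/0.020675 = 17.686177
  θ̈ = (θ̇'−θ̇)/dt = (-1.936503456−-1.597479483)/0.020675 = -16.397774
  sinθ=-0.150553, cosθ=0.988602
  F = (M+m)·ẍ + m·l·cosθ·θ̈ − m·l·sinθ·θ̇² = 16.560222 + -2.091451 − -0.049568 = 14.518339
step 5→6:
  ẍ = (ẋ'−ẋ)/dt = (1.941786919−1.943219195)/0.020675 = -0.069276
  θ̈ = (θ̇'−θ̇)/dt = (-1.967404087−-1.936503456)/0.020675 = -1.494589
  sinθ=-0.183116, cosθ=0.983091
  F = (M+m)·ẍ + m·l·cosθ·θ̈ − m·l·sinθ·θ̇² = -0.064865 + -0.189565 − -0.088594 = -0.165836
step 6→7:
  ẍ = (ẋ'−ẋ)/dt = (2.002685341−1.941786919)/0.020675 = 2.945510
  θ̈ = (θ̇'−θ̇)/dt = (-2.057745069−-1.967404087)/0.020675 = -4.369576
  sinθ=-0.222319, cosθ=0.974974
  F = (M+m)·ẍ + m·l·cosθ·θ̈ − m·l·sinθ·θ̇² = 2.757990 + -0.549634 − -0.111021 = 2.319377
step 7→8:
  ẍ = (ẋ'−ẋ)/dt = (1.649730520−2.002685341)/0.020675 = -17.071575
  θ̈ = (θ̇'−θ̇)/dt = (-1.809073027−-2.057745069)/0.020675 = 12.027668
  sinθ=-0.261782, cosθ=0.965127
  F = (M+m)·ẍ + m·l·cosθ·θ̈ − m·l·sinθ·θ̇² = -15.984748 + 1.497639 − -0.143009 = -14.344099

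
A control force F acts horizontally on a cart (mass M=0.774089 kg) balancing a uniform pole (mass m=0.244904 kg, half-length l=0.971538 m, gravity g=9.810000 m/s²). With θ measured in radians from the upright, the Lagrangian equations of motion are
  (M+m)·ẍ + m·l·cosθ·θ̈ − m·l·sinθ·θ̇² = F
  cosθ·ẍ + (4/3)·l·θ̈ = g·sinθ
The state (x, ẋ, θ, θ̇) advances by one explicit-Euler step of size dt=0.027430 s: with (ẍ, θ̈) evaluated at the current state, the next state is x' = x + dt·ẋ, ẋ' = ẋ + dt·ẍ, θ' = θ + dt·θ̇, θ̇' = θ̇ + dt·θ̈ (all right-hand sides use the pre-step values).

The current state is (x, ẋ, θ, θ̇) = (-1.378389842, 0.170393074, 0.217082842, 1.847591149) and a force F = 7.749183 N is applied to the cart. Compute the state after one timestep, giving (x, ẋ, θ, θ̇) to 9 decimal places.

sinθ=0.215381852, cosθ=0.976529906
temp = (F + m·l·θ̇²·sinθ)/(M+m) = (7.749183 + 0.174934925)/1.018993 = 7.776420373
θ̈ = (g·sinθ − cosθ·temp)/(l·(4/3 − m·cos²θ/(M+m))) = -5.109465339
ẍ = temp − m·l·θ̈·cosθ/(M+m) = 8.941472817
Euler: x'=-1.378389842+0.027430·0.170393074=-1.373715960, ẋ'=0.170393074+0.027430·8.941472817=0.415657673
       θ'=0.217082842+0.027430·1.847591149=0.267762267, θ̇'=1.847591149+0.027430·-5.109465339=1.707438515

(-1.373715960, 0.415657673, 0.267762267, 1.707438515)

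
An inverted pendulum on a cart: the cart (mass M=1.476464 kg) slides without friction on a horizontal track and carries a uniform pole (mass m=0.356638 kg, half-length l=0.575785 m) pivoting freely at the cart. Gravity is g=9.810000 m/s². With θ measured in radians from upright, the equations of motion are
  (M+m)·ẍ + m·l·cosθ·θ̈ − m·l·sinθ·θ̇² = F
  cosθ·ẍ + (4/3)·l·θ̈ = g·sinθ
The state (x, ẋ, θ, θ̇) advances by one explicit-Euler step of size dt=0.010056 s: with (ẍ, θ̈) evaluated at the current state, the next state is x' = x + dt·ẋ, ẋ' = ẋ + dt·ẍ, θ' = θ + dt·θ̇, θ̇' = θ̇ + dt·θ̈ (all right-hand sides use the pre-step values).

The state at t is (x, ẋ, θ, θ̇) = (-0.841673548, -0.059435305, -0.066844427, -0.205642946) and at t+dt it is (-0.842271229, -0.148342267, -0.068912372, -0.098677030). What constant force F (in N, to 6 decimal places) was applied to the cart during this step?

F = -14.026814 N

ẍ = (ẋ'−ẋ)/dt = (-0.148342267−-0.059435305)/0.010056 = -8.841186
θ̈ = (θ̇'−θ̇)/dt = (-0.098677030−-0.205642946)/0.010056 = 10.637024
sinθ=-0.066795, cosθ=0.997767
F = (M+m)·ẍ + m·l·cosθ·θ̈ − m·l·sinθ·θ̇² = -16.206795 + 2.179401 − -0.000580 = -14.026814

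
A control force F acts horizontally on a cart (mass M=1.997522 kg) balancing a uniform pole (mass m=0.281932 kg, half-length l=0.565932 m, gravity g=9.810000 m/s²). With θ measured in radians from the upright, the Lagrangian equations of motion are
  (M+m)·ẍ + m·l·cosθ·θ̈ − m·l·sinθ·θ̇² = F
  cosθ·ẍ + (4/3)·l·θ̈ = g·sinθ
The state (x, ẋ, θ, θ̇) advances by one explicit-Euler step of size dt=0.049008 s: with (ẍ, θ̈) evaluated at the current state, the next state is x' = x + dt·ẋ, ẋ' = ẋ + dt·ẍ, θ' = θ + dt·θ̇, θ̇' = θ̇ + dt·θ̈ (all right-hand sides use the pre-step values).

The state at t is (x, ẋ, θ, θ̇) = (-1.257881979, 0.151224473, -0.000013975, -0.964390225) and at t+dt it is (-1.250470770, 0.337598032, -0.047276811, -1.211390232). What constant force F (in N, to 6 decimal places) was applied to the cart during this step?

F = 7.864433 N

ẍ = (ẋ'−ẋ)/dt = (0.337598032−0.151224473)/0.049008 = 3.802921
θ̈ = (θ̇'−θ̇)/dt = (-1.211390232−-0.964390225)/0.049008 = -5.039994
sinθ=-0.000014, cosθ=1.000000
F = (M+m)·ẍ + m·l·cosθ·θ̈ − m·l·sinθ·θ̇² = 8.668584 + -0.804153 − -0.000002 = 7.864433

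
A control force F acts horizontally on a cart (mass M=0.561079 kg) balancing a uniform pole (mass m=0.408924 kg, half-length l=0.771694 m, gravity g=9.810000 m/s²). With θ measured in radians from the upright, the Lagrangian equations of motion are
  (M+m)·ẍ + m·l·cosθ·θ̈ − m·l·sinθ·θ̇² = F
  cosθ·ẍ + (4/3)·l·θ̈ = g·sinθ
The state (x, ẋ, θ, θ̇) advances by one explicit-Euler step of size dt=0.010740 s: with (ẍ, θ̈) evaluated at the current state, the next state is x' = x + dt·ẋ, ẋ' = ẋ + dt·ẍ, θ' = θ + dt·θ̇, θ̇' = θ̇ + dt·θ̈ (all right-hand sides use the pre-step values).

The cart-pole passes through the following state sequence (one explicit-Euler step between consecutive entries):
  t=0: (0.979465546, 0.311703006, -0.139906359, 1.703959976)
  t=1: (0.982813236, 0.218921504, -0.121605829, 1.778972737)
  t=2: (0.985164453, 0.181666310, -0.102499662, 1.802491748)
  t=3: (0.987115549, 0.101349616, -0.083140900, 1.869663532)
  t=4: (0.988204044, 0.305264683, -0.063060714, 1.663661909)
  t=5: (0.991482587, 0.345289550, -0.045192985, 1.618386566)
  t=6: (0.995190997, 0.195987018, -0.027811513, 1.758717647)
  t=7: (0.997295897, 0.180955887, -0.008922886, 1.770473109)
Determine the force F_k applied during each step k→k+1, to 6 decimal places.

step 0→1:
  ẍ = (ẋ'−ẋ)/dt = (0.218921504−0.311703006)/0.010740 = -8.638874
  θ̈ = (θ̇'−θ̇)/dt = (1.778972737−1.703959976)/0.010740 = 6.984428
  sinθ=-0.139450, cosθ=0.990229
  F = (M+m)·ẍ + m·l·cosθ·θ̈ − m·l·sinθ·θ̇² = -8.379733 + 2.182500 − -0.127769 = -6.069464
step 1→2:
  ẍ = (ẋ'−ẋ)/dt = (0.181666310−0.218921504)/0.010740 = -3.468826
  θ̈ = (θ̇'−θ̇)/dt = (1.802491748−1.778972737)/0.010740 = 2.189852
  sinθ=-0.121306, cosθ=0.992615
  F = (M+m)·ẍ + m·l·cosθ·θ̈ − m·l·sinθ·θ̇² = -3.364772 + 0.685936 − -0.121146 = -2.557690
step 2→3:
  ẍ = (ẋ'−ẋ)/dt = (0.101349616−0.181666310)/0.010740 = -7.478277
  θ̈ = (θ̇'−θ̇)/dt = (1.869663532−1.802491748)/0.010740 = 6.254356
  sinθ=-0.102320, cosθ=0.994752
  F = (M+m)·ẍ + m·l·cosθ·θ̈ − m·l·sinθ·θ̇² = -7.253951 + 1.963292 − -0.104905 = -5.185754
step 3→4:
  ẍ = (ẋ'−ẋ)/dt = (0.305264683−0.101349616)/0.010740 = 18.986505
  θ̈ = (θ̇'−θ̇)/dt = (1.663661909−1.869663532)/0.010740 = -19.180784
  sinθ=-0.083045, cosθ=0.996546
  F = (M+m)·ẍ + m·l·cosθ·θ̈ − m·l·sinθ·θ̇² = 18.416967 + -6.031861 − -0.091607 = 12.476713
step 4→5:
  ẍ = (ẋ'−ẋ)/dt = (0.345289550−0.305264683)/0.010740 = 3.726710
  θ̈ = (θ̇'−θ̇)/dt = (1.618386566−1.663661909)/0.010740 = -4.215581
  sinθ=-0.063019, cosθ=0.998012
  F = (M+m)·ẍ + m·l·cosθ·θ̈ − m·l·sinθ·θ̇² = 3.614920 + -1.327642 − -0.055041 = 2.342319
step 5→6:
  ẍ = (ẋ'−ẋ)/dt = (0.195987018−0.345289550)/0.010740 = -13.901539
  θ̈ = (θ̇'−θ̇)/dt = (1.758717647−1.618386566)/0.010740 = 13.066209
  sinθ=-0.045178, cosθ=0.998979
  F = (M+m)·ẍ + m·l·cosθ·θ̈ − m·l·sinθ·θ̇² = -13.484535 + 4.119018 − -0.037340 = -9.328177
step 6→7:
  ẍ = (ẋ'−ẋ)/dt = (0.180955887−0.195987018)/0.010740 = -1.399547
  θ̈ = (θ̇'−θ̇)/dt = (1.770473109−1.758717647)/0.010740 = 1.094549
  sinθ=-0.027808, cosθ=0.999613
  F = (M+m)·ẍ + m·l·cosθ·θ̈ − m·l·sinθ·θ̇² = -1.357564 + 0.345267 − -0.027142 = -0.985155

F_0 = -6.069464 N
F_1 = -2.557690 N
F_2 = -5.185754 N
F_3 = 12.476713 N
F_4 = 2.342319 N
F_5 = -9.328177 N
F_6 = -0.985155 N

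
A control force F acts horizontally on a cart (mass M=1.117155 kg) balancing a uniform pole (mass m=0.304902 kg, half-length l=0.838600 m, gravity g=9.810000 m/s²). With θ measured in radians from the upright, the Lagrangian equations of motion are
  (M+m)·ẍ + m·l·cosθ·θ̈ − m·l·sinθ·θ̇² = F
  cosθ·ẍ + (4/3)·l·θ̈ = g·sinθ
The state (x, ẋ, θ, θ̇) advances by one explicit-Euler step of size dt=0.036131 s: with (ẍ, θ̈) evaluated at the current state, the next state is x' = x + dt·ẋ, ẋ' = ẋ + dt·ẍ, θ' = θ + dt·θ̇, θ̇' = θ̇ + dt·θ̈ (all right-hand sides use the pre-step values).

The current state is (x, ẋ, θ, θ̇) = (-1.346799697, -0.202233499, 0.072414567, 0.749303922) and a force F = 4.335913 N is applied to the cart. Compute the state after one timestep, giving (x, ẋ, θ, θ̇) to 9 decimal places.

sinθ=0.072351295, cosθ=0.997379211
temp = (F + m·l·θ̇²·sinθ)/(M+m) = (4.335913 + 0.010386697)/1.422057 = 3.056347036
θ̈ = (g·sinθ − cosθ·temp)/(l·(4/3 − m·cos²θ/(M+m))) = -2.489772011
ẍ = temp − m·l·θ̈·cosθ/(M+m) = 3.502843495
Euler: x'=-1.346799697+0.036131·-0.202233499=-1.354106596, ẋ'=-0.202233499+0.036131·3.502843495=-0.075672261
       θ'=0.072414567+0.036131·0.749303922=0.099487667, θ̇'=0.749303922+0.036131·-2.489772011=0.659345969

(-1.354106596, -0.075672261, 0.099487667, 0.659345969)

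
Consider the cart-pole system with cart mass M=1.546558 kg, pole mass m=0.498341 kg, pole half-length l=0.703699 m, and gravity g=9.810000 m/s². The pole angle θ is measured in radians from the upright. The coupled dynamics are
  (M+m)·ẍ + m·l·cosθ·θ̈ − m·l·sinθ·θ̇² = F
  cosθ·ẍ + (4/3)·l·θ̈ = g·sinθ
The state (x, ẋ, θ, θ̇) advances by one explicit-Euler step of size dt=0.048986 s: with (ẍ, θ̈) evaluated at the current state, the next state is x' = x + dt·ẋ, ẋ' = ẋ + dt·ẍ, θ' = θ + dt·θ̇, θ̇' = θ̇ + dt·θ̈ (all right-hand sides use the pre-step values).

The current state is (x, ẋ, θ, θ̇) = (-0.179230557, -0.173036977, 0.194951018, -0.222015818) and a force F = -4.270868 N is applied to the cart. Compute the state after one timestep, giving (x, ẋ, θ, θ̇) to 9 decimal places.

(-0.187706946, -0.317344904, 0.184075351, 0.028090680)

sinθ=0.193718481, cosθ=0.981057159
temp = (F + m·l·θ̇²·sinθ)/(M+m) = (-4.270868 + 0.003348517)/2.044899 = -2.086909663
θ̈ = (g·sinθ − cosθ·temp)/(l·(4/3 − m·cos²θ/(M+m))) = 5.105673005
ẍ = temp − m·l·θ̈·cosθ/(M+m) = -2.945901425
Euler: x'=-0.179230557+0.048986·-0.173036977=-0.187706946, ẋ'=-0.173036977+0.048986·-2.945901425=-0.317344904
       θ'=0.194951018+0.048986·-0.222015818=0.184075351, θ̇'=-0.222015818+0.048986·5.105673005=0.028090680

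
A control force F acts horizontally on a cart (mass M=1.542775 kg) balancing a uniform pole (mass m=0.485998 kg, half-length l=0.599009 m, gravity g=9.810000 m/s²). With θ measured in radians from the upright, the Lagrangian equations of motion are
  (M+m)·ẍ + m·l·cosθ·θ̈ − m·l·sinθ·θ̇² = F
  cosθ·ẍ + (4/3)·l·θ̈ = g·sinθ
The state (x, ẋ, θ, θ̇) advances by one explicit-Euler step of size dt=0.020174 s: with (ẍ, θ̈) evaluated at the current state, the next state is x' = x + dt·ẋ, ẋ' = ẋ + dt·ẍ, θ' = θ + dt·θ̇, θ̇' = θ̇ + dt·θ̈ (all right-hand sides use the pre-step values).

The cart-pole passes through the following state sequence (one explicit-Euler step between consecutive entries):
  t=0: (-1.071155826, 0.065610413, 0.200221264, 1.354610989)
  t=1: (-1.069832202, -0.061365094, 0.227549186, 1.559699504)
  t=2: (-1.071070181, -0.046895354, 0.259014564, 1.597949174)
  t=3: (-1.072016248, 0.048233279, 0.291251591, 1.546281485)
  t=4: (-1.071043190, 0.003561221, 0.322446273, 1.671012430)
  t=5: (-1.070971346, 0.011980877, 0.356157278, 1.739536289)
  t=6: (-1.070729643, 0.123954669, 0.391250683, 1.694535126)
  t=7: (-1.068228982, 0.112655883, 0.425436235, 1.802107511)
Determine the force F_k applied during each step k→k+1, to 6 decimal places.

F_0 = -9.975007 N
F_1 = 1.833097 N
F_2 = 8.655388 N
F_3 = -2.968159 N
F_4 = 1.526980 N
F_5 = 10.344722 N
F_6 = -0.020025 N

step 0→1:
  ẍ = (ẋ'−ẋ)/dt = (-0.061365094−0.065610413)/0.020174 = -6.294017
  θ̈ = (θ̇'−θ̇)/dt = (1.559699504−1.354610989)/0.020174 = 10.165982
  sinθ=0.198886, cosθ=0.980023
  F = (M+m)·ẍ + m·l·cosθ·θ̈ − m·l·sinθ·θ̇² = -12.769133 + 2.900369 − 0.106243 = -9.975007
step 1→2:
  ẍ = (ẋ'−ẋ)/dt = (-0.046895354−-0.061365094)/0.020174 = 0.717247
  θ̈ = (θ̇'−θ̇)/dt = (1.597949174−1.559699504)/0.020174 = 1.895988
  sinθ=0.225591, cosθ=0.974222
  F = (M+m)·ẍ + m·l·cosθ·θ̈ − m·l·sinθ·θ̇² = 1.455131 + 0.537727 − 0.159761 = 1.833097
step 2→3:
  ẍ = (ẋ'−ẋ)/dt = (0.048233279−-0.046895354)/0.020174 = 4.715408
  θ̈ = (θ̇'−θ̇)/dt = (1.546281485−1.597949174)/0.020174 = -2.561103
  sinθ=0.256128, cosθ=0.966643
  F = (M+m)·ẍ + m·l·cosθ·θ̈ − m·l·sinθ·θ̇² = 9.566492 + -0.720711 − 0.190393 = 8.655388
step 3→4:
  ẍ = (ẋ'−ẋ)/dt = (0.003561221−0.048233279)/0.020174 = -2.214338
  θ̈ = (θ̇'−θ̇)/dt = (1.671012430−1.546281485)/0.020174 = 6.182757
  sinθ=0.287151, cosθ=0.957885
  F = (M+m)·ẍ + m·l·cosθ·θ̈ − m·l·sinθ·θ̇² = -4.492389 + 1.724104 − 0.199874 = -2.968159
step 4→5:
  ẍ = (ẋ'−ẋ)/dt = (0.011980877−0.003561221)/0.020174 = 0.417352
  θ̈ = (θ̇'−θ̇)/dt = (1.739536289−1.671012430)/0.020174 = 3.396642
  sinθ=0.316888, cosθ=0.948463
  F = (M+m)·ẍ + m·l·cosθ·θ̈ − m·l·sinθ·θ̇² = 0.846712 + 0.937860 − 0.257592 = 1.526980
step 5→6:
  ẍ = (ẋ'−ẋ)/dt = (0.123954669−0.011980877)/0.020174 = 5.550401
  θ̈ = (θ̇'−θ̇)/dt = (1.694535126−1.739536289)/0.020174 = -2.230651
  sinθ=0.348675, cosθ=0.937244
  F = (M+m)·ẍ + m·l·cosθ·θ̈ − m·l·sinθ·θ̇² = 11.260504 + -0.608628 − 0.307154 = 10.344722
step 6→7:
  ẍ = (ẋ'−ẋ)/dt = (0.112655883−0.123954669)/0.020174 = -0.560067
  θ̈ = (θ̇'−θ̇)/dt = (1.802107511−1.694535126)/0.020174 = 5.332229
  sinθ=0.381345, cosθ=0.924433
  F = (M+m)·ẍ + m·l·cosθ·θ̈ − m·l·sinθ·θ̇² = -1.136248 + 1.435000 − 0.318777 = -0.020025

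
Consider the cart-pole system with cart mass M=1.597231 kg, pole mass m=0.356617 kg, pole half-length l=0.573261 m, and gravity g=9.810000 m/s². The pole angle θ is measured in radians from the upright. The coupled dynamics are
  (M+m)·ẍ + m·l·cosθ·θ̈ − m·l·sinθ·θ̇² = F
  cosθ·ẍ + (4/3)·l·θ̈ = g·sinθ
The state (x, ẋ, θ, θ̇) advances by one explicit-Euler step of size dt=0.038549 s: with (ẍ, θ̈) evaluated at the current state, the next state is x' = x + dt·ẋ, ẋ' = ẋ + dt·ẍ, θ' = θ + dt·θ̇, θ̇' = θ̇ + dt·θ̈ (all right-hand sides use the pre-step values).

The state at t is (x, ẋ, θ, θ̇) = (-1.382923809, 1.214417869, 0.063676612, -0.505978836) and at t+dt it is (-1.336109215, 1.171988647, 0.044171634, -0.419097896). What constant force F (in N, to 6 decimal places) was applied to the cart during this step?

F = -1.694030 N

ẍ = (ẋ'−ẋ)/dt = (1.171988647−1.214417869)/0.038549 = -1.100657
θ̈ = (θ̇'−θ̇)/dt = (-0.419097896−-0.505978836)/0.038549 = 2.253779
sinθ=0.063634, cosθ=0.997973
F = (M+m)·ẍ + m·l·cosθ·θ̈ − m·l·sinθ·θ̇² = -2.150516 + 0.459817 − 0.003330 = -1.694030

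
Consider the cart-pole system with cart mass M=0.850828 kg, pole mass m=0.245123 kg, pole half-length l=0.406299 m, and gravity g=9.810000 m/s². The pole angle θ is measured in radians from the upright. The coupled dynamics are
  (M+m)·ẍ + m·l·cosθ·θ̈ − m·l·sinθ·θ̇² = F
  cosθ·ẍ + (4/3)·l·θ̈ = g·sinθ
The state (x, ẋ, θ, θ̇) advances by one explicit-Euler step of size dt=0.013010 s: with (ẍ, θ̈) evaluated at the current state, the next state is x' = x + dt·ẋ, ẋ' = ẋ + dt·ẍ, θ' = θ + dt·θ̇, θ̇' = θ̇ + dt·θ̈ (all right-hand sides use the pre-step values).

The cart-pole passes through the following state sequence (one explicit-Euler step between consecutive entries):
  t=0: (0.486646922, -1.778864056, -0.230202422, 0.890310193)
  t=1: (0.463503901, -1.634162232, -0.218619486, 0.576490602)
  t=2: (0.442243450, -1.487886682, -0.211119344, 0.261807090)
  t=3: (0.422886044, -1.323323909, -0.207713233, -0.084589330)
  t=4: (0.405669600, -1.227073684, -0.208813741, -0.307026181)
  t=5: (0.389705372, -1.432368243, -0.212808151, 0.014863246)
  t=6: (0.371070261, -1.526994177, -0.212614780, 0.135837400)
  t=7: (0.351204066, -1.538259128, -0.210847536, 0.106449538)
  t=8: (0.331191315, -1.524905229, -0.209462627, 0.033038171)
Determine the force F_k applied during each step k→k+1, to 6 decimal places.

F_0 = 9.868611 N
F_1 = 9.977698 N
F_2 = 11.271221 N
F_3 = 6.442000 N
F_4 = -14.881309 N
F_5 = -7.066019 N
F_6 = -1.168464 N
F_7 = 0.575629 N

step 0→1:
  ẍ = (ẋ'−ẋ)/dt = (-1.634162232−-1.778864056)/0.013010 = 11.122354
  θ̈ = (θ̇'−θ̇)/dt = (0.576490602−0.890310193)/0.013010 = -24.121414
  sinθ=-0.228175, cosθ=0.973620
  F = (M+m)·ẍ + m·l·cosθ·θ̈ − m·l·sinθ·θ̇² = 12.189555 + -2.338957 − -0.018013 = 9.868611
step 1→2:
  ẍ = (ẋ'−ẋ)/dt = (-1.487886682−-1.634162232)/0.013010 = 11.243317
  θ̈ = (θ̇'−θ̇)/dt = (0.261807090−0.576490602)/0.013010 = -24.187818
  sinθ=-0.216882, cosθ=0.976198
  F = (M+m)·ẍ + m·l·cosθ·θ̈ − m·l·sinθ·θ̇² = 12.322124 + -2.351605 − -0.007179 = 9.977698
step 2→3:
  ẍ = (ẋ'−ẋ)/dt = (-1.323323909−-1.487886682)/0.013010 = 12.648945
  θ̈ = (θ̇'−θ̇)/dt = (-0.084589330−0.261807090)/0.013010 = -26.625397
  sinθ=-0.209555, cosθ=0.977797
  F = (M+m)·ẍ + m·l·cosθ·θ̈ − m·l·sinθ·θ̇² = 13.862624 + -2.592833 − -0.001431 = 11.271221
step 3→4:
  ẍ = (ẋ'−ẋ)/dt = (-1.227073684−-1.323323909)/0.013010 = 7.398173
  θ̈ = (θ̇'−θ̇)/dt = (-0.307026181−-0.084589330)/0.013010 = -17.097375
  sinθ=-0.206223, cosθ=0.978505
  F = (M+m)·ẍ + m·l·cosθ·θ̈ − m·l·sinθ·θ̇² = 8.108035 + -1.666182 − -0.000147 = 6.442000
step 4→5:
  ẍ = (ẋ'−ẋ)/dt = (-1.432368243−-1.227073684)/0.013010 = -15.779751
  θ̈ = (θ̇'−θ̇)/dt = (0.014863246−-0.307026181)/0.013010 = 24.741693
  sinθ=-0.207300, cosθ=0.978278
  F = (M+m)·ẍ + m·l·cosθ·θ̈ − m·l·sinθ·θ̇² = -17.293834 + 2.410579 − -0.001946 = -14.881309
step 5→6:
  ẍ = (ẋ'−ẋ)/dt = (-1.526994177−-1.432368243)/0.013010 = -7.273323
  θ̈ = (θ̇'−θ̇)/dt = (0.135837400−0.014863246)/0.013010 = 9.298551
  sinθ=-0.211206, cosθ=0.977442
  F = (M+m)·ẍ + m·l·cosθ·θ̈ − m·l·sinθ·θ̇² = -7.971206 + 0.905182 − -0.000005 = -7.066019
step 6→7:
  ẍ = (ẋ'−ẋ)/dt = (-1.538259128−-1.526994177)/0.013010 = -0.865869
  θ̈ = (θ̇'−θ̇)/dt = (0.106449538−0.135837400)/0.013010 = -2.258867
  sinθ=-0.211017, cosθ=0.977482
  F = (M+m)·ẍ + m·l·cosθ·θ̈ − m·l·sinθ·θ̇² = -0.948950 + -0.219902 − -0.000388 = -1.168464
step 7→8:
  ẍ = (ẋ'−ẋ)/dt = (-1.524905229−-1.538259128)/0.013010 = 1.026433
  θ̈ = (θ̇'−θ̇)/dt = (0.033038171−0.106449538)/0.013010 = -5.642688
  sinθ=-0.209289, cosθ=0.977854
  F = (M+m)·ẍ + m·l·cosθ·θ̈ − m·l·sinθ·θ̇² = 1.124921 + -0.549528 − -0.000236 = 0.575629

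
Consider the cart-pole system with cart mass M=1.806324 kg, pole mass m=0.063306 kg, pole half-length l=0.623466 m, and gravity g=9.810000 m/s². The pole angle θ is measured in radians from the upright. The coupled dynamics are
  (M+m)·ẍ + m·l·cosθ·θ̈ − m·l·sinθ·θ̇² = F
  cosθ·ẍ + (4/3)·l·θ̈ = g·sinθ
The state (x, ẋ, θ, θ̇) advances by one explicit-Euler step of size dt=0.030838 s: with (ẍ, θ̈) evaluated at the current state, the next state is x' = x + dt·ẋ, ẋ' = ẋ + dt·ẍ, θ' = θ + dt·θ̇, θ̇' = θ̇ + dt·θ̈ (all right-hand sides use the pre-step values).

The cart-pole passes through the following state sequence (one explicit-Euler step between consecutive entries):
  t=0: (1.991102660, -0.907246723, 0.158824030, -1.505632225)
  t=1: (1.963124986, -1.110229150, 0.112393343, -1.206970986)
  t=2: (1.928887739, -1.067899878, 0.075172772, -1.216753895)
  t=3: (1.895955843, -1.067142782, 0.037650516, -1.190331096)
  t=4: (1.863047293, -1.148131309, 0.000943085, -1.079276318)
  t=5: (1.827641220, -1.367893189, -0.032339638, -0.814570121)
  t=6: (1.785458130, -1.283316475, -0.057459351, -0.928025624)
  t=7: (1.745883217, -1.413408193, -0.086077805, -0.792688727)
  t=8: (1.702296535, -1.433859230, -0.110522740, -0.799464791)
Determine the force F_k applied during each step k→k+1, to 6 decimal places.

F_0 = -11.943021 N
F_1 = 2.547426 N
F_2 = 0.075235 N
F_3 = -4.770198 N
F_4 = -12.984857 N
F_5 = 4.983385 N
F_6 = -7.712250 N
F_7 = -1.246403 N

step 0→1:
  ẍ = (ẋ'−ẋ)/dt = (-1.110229150−-0.907246723)/0.030838 = -6.582218
  θ̈ = (θ̇'−θ̇)/dt = (-1.206970986−-1.505632225)/0.030838 = 9.684845
  sinθ=0.158157, cosθ=0.987414
  F = (M+m)·ẍ + m·l·cosθ·θ̈ − m·l·sinθ·θ̇² = -12.306312 + 0.377441 − 0.014151 = -11.943021
step 1→2:
  ẍ = (ẋ'−ẋ)/dt = (-1.067899878−-1.110229150)/0.030838 = 1.372634
  θ̈ = (θ̇'−θ̇)/dt = (-1.216753895−-1.206970986)/0.030838 = -0.317236
  sinθ=0.112157, cosθ=0.993691
  F = (M+m)·ẍ + m·l·cosθ·θ̈ − m·l·sinθ·θ̇² = 2.566317 + -0.012442 − 0.006449 = 2.547426
step 2→3:
  ẍ = (ẋ'−ẋ)/dt = (-1.067142782−-1.067899878)/0.030838 = 0.024551
  θ̈ = (θ̇'−θ̇)/dt = (-1.190331096−-1.216753895)/0.030838 = 0.856826
  sinθ=0.075102, cosθ=0.997176
  F = (M+m)·ẍ + m·l·cosθ·θ̈ − m·l·sinθ·θ̇² = 0.045901 + 0.033723 − 0.004388 = 0.075235
step 3→4:
  ẍ = (ẋ'−ẋ)/dt = (-1.148131309−-1.067142782)/0.030838 = -2.626257
  θ̈ = (θ̇'−θ̇)/dt = (-1.079276318−-1.190331096)/0.030838 = 3.601232
  sinθ=0.037642, cosθ=0.999291
  F = (M+m)·ẍ + m·l·cosθ·θ̈ − m·l·sinθ·θ̇² = -4.910130 + 0.142037 − 0.002105 = -4.770198
step 4→5:
  ẍ = (ẋ'−ẋ)/dt = (-1.367893189−-1.148131309)/0.030838 = -7.126334
  θ̈ = (θ̇'−θ̇)/dt = (-0.814570121−-1.079276318)/0.030838 = 8.583767
  sinθ=0.000943, cosθ=1.000000
  F = (M+m)·ẍ + m·l·cosθ·θ̈ − m·l·sinθ·θ̇² = -13.323607 + 0.338794 − 0.000043 = -12.984857
step 5→6:
  ẍ = (ẋ'−ẋ)/dt = (-1.283316475−-1.367893189)/0.030838 = 2.742613
  θ̈ = (θ̇'−θ̇)/dt = (-0.928025624−-0.814570121)/0.030838 = -3.679081
  sinθ=-0.032334, cosθ=0.999477
  F = (M+m)·ẍ + m·l·cosθ·θ̈ − m·l·sinθ·θ̇² = 5.127672 + -0.145134 − -0.000847 = 4.983385
step 6→7:
  ẍ = (ẋ'−ẋ)/dt = (-1.413408193−-1.283316475)/0.030838 = -4.218552
  θ̈ = (θ̇'−θ̇)/dt = (-0.792688727−-0.928025624)/0.030838 = 4.388641
  sinθ=-0.057428, cosθ=0.998350
  F = (M+m)·ẍ + m·l·cosθ·θ̈ − m·l·sinθ·θ̇² = -7.887132 + 0.172930 − -0.001952 = -7.712250
step 7→8:
  ẍ = (ẋ'−ẋ)/dt = (-1.433859230−-1.413408193)/0.030838 = -0.663176
  θ̈ = (θ̇'−θ̇)/dt = (-0.799464791−-0.792688727)/0.030838 = -0.219731
  sinθ=-0.085972, cosθ=0.996298
  F = (M+m)·ẍ + m·l·cosθ·θ̈ − m·l·sinθ·θ̇² = -1.239895 + -0.008640 − -0.002132 = -1.246403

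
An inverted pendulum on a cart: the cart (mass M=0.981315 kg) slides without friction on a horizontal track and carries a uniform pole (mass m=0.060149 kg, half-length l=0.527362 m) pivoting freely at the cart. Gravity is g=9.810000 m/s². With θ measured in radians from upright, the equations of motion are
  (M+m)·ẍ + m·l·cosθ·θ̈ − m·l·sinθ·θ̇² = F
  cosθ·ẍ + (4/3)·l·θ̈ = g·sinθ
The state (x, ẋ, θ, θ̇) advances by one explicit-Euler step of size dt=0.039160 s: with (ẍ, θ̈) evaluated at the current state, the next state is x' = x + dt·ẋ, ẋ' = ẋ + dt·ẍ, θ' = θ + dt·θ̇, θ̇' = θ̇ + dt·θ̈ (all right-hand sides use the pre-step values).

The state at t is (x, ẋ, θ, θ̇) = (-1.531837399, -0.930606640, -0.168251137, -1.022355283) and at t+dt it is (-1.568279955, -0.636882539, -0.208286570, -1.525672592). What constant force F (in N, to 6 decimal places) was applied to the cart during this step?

ẍ = (ẋ'−ẋ)/dt = (-0.636882539−-0.930606640)/0.039160 = 7.500615
θ̈ = (θ̇'−θ̇)/dt = (-1.525672592−-1.022355283)/0.039160 = -12.852842
sinθ=-0.167458, cosθ=0.985879
F = (M+m)·ẍ + m·l·cosθ·θ̈ − m·l·sinθ·θ̇² = 7.811621 + -0.401939 − -0.005552 = 7.415234

F = 7.415234 N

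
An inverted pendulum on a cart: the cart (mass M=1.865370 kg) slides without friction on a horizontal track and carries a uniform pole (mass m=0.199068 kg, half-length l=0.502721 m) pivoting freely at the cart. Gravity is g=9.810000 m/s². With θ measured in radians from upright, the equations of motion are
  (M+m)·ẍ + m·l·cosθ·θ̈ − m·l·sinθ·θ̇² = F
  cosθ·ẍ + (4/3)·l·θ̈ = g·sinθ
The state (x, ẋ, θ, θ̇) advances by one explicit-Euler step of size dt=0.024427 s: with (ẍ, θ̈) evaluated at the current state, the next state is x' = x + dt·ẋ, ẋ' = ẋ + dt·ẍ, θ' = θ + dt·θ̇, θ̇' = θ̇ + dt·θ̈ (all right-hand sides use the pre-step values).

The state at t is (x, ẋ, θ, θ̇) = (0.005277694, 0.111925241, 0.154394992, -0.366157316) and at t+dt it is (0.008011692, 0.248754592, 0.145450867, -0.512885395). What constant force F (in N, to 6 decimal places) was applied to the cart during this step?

F = 10.968030 N

ẍ = (ẋ'−ẋ)/dt = (0.248754592−0.111925241)/0.024427 = 5.601562
θ̈ = (θ̇'−θ̇)/dt = (-0.512885395−-0.366157316)/0.024427 = -6.006799
sinθ=0.153782, cosθ=0.988105
F = (M+m)·ẍ + m·l·cosθ·θ̈ − m·l·sinθ·θ̇² = 11.564077 + -0.593984 − 0.002063 = 10.968030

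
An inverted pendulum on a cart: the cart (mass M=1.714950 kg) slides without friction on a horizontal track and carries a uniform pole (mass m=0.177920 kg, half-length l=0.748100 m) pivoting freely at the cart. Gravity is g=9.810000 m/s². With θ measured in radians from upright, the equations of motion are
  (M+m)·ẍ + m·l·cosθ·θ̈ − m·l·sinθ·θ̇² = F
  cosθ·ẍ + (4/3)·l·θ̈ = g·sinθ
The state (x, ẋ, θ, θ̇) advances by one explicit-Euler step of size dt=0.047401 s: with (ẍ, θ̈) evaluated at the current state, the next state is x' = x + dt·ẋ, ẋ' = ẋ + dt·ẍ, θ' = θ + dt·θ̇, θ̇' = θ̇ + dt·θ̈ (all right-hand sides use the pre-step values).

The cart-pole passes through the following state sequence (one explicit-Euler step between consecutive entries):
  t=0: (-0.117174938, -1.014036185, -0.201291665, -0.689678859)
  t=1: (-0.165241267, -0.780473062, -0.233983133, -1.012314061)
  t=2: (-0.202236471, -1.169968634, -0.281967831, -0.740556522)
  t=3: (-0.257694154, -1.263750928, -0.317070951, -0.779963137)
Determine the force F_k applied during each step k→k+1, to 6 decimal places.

step 0→1:
  ẍ = (ẋ'−ẋ)/dt = (-0.780473062−-1.014036185)/0.047401 = 4.927388
  θ̈ = (θ̇'−θ̇)/dt = (-1.012314061−-0.689678859)/0.047401 = -6.806506
  sinθ=-0.199935, cosθ=0.979809
  F = (M+m)·ẍ + m·l·cosθ·θ̈ − m·l·sinθ·θ̇² = 9.326905 + -0.887667 − -0.012658 = 8.451896
step 1→2:
  ẍ = (ẋ'−ẋ)/dt = (-1.169968634−-0.780473062)/0.047401 = -8.217033
  θ̈ = (θ̇'−θ̇)/dt = (-0.740556522−-1.012314061)/0.047401 = 5.733160
  sinθ=-0.231854, cosθ=0.972751
  F = (M+m)·ẍ + m·l·cosθ·θ̈ − m·l·sinθ·θ̇² = -15.553775 + 0.742301 − -0.031625 = -14.779849
step 2→3:
  ẍ = (ẋ'−ẋ)/dt = (-1.263750928−-1.169968634)/0.047401 = -1.978488
  θ̈ = (θ̇'−θ̇)/dt = (-0.779963137−-0.740556522)/0.047401 = -0.831346
  sinθ=-0.278246, cosθ=0.960510
  F = (M+m)·ẍ + m·l·cosθ·θ̈ − m·l·sinθ·θ̇² = -3.745020 + -0.106284 − -0.020311 = -3.830993

F_0 = 8.451896 N
F_1 = -14.779849 N
F_2 = -3.830993 N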